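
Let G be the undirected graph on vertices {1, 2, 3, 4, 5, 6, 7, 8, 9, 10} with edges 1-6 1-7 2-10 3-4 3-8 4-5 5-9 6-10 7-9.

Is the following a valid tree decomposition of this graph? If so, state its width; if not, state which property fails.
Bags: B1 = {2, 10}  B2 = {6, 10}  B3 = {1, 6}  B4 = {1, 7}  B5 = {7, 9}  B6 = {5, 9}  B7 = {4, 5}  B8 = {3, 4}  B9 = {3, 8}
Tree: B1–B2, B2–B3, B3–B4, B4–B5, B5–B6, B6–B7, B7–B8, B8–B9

Every vertex of G appears in some bag (union = {1, 2, 3, 4, 5, 6, 7, 8, 9, 10}); every edge is covered by a bag; and for each vertex v the set of bags containing v is connected in the bag tree. The decomposition is therefore valid. The largest bag has 2 vertices, so the width is 1.

Yes; width 1.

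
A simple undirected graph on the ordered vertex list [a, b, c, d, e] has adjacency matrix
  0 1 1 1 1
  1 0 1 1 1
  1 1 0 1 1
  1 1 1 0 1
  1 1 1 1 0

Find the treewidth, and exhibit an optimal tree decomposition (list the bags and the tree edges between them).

A single bag containing all 5 vertices is trivially a valid decomposition of width 4. On the other hand G contains the 5-clique {a, b, c, d, e}. A clique must lie in a single bag of any decomposition, so no decomposition can have width below 4. Therefore the treewidth is 4.

Treewidth 4.
One optimal decomposition is:
Bags: B1 = {a, b, c, d, e}
Tree: (single bag)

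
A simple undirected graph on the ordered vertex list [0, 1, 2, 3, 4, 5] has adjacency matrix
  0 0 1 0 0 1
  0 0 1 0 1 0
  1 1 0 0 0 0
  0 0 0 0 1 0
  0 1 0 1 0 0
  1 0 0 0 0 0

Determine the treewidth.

1

A width-1 tree decomposition is:
Bags: B1 = {0, 5}  B2 = {0, 2}  B3 = {1, 2}  B4 = {1, 4}  B5 = {3, 4}
Tree: B1–B2, B2–B3, B3–B4, B4–B5
The largest bag has 2 vertices, giving width 1; this decomposition certifies tw(G) ≤ 1. Any graph with an edge has treewidth ≥ 1, and G has the edge 5–0. The upper and lower bounds meet at 1, so that is the treewidth.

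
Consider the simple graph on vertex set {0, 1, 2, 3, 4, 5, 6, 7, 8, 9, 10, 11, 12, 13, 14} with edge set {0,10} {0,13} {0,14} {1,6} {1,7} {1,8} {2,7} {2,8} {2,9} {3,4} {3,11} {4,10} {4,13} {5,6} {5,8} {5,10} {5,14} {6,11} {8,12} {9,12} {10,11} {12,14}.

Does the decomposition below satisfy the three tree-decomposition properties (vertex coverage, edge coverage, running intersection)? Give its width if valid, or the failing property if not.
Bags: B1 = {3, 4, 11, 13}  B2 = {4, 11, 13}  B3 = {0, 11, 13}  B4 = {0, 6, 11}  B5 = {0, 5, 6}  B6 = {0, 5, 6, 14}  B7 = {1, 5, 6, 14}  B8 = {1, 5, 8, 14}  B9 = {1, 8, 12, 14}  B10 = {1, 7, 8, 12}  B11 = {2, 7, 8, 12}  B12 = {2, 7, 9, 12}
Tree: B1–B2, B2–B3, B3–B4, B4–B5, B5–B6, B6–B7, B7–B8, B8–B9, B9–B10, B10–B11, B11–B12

No — vertex 10 appears in no bag.

A tree decomposition must satisfy three properties: every vertex lies in some bag; for every edge, both endpoints lie together in some bag; and for every vertex, the bags containing it form a connected subtree. Here vertex 10 appears in no bag, so the decomposition is invalid.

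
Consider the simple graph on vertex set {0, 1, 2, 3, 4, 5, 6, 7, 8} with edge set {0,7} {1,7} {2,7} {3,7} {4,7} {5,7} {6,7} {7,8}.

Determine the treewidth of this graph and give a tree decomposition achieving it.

Treewidth 1.
One optimal decomposition is:
Bags: B1 = {5, 7}  B2 = {0, 7}  B3 = {7, 8}  B4 = {3, 7}  B5 = {6, 7}  B6 = {4, 7}  B7 = {1, 7}  B8 = {2, 7}
Tree: B1–B2, B1–B3, B1–B4, B3–B5, B5–B6, B2–B7, B4–B8

The largest bag has 2 vertices, giving width 1; this decomposition certifies tw(G) ≤ 1. G has an edge, so its treewidth is at least 1. Hence tw(G) = 1 exactly.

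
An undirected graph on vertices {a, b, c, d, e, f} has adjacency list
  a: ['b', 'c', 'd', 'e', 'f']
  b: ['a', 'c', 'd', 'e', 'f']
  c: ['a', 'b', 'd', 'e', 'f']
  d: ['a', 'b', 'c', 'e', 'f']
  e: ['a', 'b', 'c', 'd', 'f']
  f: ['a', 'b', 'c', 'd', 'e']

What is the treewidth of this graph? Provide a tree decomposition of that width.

A single bag containing all 6 vertices is trivially a valid decomposition of width 5. On the other hand G contains the 6-clique {a, b, c, d, e, f}. A clique must lie in a single bag of any decomposition, so no decomposition can have width below 5. Combining the bounds, tw(G) = 5.

Treewidth 5.
One such decomposition:
Bags: B1 = {a, b, c, d, e, f}
Tree: (single bag)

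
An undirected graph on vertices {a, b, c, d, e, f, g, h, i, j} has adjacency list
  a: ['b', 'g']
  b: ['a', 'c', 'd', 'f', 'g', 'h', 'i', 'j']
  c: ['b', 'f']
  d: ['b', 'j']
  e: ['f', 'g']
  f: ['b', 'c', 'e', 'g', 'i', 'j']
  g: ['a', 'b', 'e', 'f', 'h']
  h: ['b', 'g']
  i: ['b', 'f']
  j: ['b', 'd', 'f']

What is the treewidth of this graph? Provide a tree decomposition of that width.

Treewidth 2.
One optimal decomposition is:
Bags: B1 = {b, f, j}  B2 = {b, f, g}  B3 = {b, c, f}  B4 = {e, f, g}  B5 = {b, d, j}  B6 = {b, f, i}  B7 = {b, g, h}  B8 = {a, b, g}
Tree: B1–B2, B1–B3, B2–B4, B1–B5, B2–B6, B2–B7, B7–B8

The largest bag has 3 vertices, giving width 2; this decomposition certifies tw(G) ≤ 2. Conversely, {e, f, g} is a clique of size 3, and the vertices of any clique must share a bag in every tree decomposition; so some bag has ≥ 3 vertices and tw(G) ≥ 2. Therefore the treewidth is 2.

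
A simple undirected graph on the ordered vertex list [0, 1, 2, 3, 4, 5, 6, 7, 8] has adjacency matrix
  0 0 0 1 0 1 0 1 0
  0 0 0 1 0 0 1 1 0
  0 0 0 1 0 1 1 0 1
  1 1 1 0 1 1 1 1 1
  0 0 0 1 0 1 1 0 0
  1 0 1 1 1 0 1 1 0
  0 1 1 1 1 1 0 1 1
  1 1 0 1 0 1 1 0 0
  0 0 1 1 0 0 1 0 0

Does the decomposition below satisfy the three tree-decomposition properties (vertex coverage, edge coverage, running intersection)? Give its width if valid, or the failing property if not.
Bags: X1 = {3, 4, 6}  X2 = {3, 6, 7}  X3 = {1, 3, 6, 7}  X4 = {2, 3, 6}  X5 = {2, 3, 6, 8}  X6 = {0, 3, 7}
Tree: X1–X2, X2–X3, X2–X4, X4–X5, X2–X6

A tree decomposition must satisfy three properties: every vertex lies in some bag; for every edge, both endpoints lie together in some bag; and for every vertex, the bags containing it form a connected subtree. Here vertex 5 appears in no bag, so the decomposition is invalid.

No — vertex 5 appears in no bag.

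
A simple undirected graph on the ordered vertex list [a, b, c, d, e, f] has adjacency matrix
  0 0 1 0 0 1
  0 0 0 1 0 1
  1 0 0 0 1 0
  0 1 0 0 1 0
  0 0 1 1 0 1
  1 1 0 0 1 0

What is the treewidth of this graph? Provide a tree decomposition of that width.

Treewidth 2.
Bags: B1 = {b, d, f}  B2 = {d, e, f}  B3 = {a, e, f}  B4 = {a, c, e}
Tree: B1–B2, B2–B3, B3–B4

Every bag has size at most 3, so the width is 3 − 1 = 2 and tw(G) ≤ 2. Since b–d–e–f–b is a cycle in G, G is not acyclic. Forests are exactly the graphs of treewidth ≤ 1, so tw(G) ≥ 2. Combining the bounds, tw(G) = 2.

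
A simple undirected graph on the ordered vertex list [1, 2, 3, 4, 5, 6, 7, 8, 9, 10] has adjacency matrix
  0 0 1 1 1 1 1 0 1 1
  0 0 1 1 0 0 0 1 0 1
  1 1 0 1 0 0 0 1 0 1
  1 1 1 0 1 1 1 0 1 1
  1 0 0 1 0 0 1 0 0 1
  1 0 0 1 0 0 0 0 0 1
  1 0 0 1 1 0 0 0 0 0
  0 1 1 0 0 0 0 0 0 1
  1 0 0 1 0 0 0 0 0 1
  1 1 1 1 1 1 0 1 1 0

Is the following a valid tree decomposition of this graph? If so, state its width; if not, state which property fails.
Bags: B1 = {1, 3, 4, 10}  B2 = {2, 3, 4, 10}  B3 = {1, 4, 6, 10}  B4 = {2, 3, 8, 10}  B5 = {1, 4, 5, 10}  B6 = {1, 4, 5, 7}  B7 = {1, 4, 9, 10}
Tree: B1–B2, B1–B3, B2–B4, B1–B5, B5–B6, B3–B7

Yes; width 3.

Vertex coverage: the bags together contain {1, 2, 3, 4, 5, 6, 7, 8, 9, 10}, the full vertex set. Edge coverage: each edge of G has both endpoints in at least one bag. Running intersection: for every vertex, the bags containing it form a connected subtree. All three properties hold, so this is a valid tree decomposition of width max|bag| − 1 = 3, and hence tw(G) ≤ 3.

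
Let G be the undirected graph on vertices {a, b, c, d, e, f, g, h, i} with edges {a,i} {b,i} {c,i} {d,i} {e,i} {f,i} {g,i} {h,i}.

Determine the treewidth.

A width-1 tree decomposition is:
Bags: B1 = {a, i}  B2 = {e, i}  B3 = {g, i}  B4 = {b, i}  B5 = {c, i}  B6 = {f, i}  B7 = {h, i}  B8 = {d, i}
Tree: B1–B2, B2–B3, B2–B4, B2–B5, B4–B6, B5–B7, B2–B8
Every bag has size at most 2, so the width is 2 − 1 = 1 and tw(G) ≤ 1. Any graph with an edge has treewidth ≥ 1, and G has the edge i–a. Therefore the treewidth is 1.

1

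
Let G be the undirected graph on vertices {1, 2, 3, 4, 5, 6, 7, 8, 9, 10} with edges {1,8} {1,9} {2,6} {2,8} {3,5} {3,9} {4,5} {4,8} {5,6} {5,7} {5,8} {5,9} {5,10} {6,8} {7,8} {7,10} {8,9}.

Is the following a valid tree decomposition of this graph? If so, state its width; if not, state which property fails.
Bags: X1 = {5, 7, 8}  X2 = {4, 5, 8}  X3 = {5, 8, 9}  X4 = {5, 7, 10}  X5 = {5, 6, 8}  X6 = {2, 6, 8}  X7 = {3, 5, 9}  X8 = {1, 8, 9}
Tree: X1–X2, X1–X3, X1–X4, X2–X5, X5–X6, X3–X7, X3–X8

Vertex coverage: the bags together contain {1, 2, 3, 4, 5, 6, 7, 8, 9, 10}, the full vertex set. Edge coverage: each edge of G has both endpoints in at least one bag. Running intersection: for every vertex, the bags containing it form a connected subtree. All three properties hold, so this is a valid tree decomposition of width max|bag| − 1 = 2, and hence tw(G) ≤ 2.

Yes; width 2.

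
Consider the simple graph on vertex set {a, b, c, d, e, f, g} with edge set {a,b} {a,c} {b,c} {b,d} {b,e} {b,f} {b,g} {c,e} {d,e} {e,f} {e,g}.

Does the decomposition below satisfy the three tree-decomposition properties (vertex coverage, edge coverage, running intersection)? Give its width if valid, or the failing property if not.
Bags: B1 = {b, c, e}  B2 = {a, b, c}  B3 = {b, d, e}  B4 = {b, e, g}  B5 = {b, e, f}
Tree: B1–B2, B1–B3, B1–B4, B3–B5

Every vertex of G appears in some bag (union = {a, b, c, d, e, f, g}); every edge is covered by a bag; and for each vertex v the set of bags containing v is connected in the bag tree. The decomposition is therefore valid. The largest bag has 3 vertices, so the width is 2.

Yes; width 2.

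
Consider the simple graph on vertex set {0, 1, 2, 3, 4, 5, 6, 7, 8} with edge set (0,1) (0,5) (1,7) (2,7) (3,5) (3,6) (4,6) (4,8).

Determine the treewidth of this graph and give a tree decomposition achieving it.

Treewidth 1.
One such decomposition:
Bags: B1 = {2, 7}  B2 = {1, 7}  B3 = {0, 1}  B4 = {0, 5}  B5 = {3, 5}  B6 = {3, 6}  B7 = {4, 6}  B8 = {4, 8}
Tree: B1–B2, B2–B3, B3–B4, B4–B5, B5–B6, B6–B7, B7–B8

Every bag has size at most 2, so the width is 2 − 1 = 1 and tw(G) ≤ 1. G has an edge, so its treewidth is at least 1. Therefore the treewidth is 1.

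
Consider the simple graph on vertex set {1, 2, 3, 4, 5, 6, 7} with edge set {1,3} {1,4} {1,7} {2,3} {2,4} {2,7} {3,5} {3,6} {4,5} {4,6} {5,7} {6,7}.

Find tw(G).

3

A width-3 tree decomposition is:
Bags: B1 = {3, 4, 5, 7}  B2 = {1, 3, 4, 7}  B3 = {2, 3, 4, 7}  B4 = {3, 4, 6, 7}
Tree: B1–B2, B2–B3, B3–B4
Each bag holds 4 vertices, so the decomposition has width 3, which upper-bounds the treewidth. For the lower bound: the 4 vertex sets {3,5}, {1,4}, {7}, {2} are disjoint, each induces a connected subgraph, and every pair is joined by at least one edge of G. Contracting each set to a single vertex therefore yields K_{4} as a minor, and since treewidth is minor-monotone, tw(G) ≥ tw(K_{4}) = 3. Therefore the treewidth is 3.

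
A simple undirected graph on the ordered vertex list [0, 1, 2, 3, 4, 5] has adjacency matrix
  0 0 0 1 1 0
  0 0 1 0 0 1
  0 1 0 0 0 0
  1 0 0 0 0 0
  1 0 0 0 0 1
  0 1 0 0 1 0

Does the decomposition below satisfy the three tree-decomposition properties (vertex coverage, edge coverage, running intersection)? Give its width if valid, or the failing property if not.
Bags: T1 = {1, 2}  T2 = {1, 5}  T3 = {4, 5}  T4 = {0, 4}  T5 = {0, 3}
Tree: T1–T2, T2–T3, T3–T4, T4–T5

Yes; width 1.

Vertex coverage: the bags together contain {0, 1, 2, 3, 4, 5}, the full vertex set. Edge coverage: each edge of G has both endpoints in at least one bag. Running intersection: for every vertex, the bags containing it form a connected subtree. All three properties hold, so this is a valid tree decomposition of width max|bag| − 1 = 1, and hence tw(G) ≤ 1.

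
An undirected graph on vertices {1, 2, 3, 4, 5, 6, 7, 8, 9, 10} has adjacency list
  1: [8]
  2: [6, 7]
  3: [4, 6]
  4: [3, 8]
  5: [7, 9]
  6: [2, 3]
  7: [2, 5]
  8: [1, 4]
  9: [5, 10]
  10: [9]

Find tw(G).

A width-1 tree decomposition is:
Bags: B1 = {9, 10}  B2 = {5, 9}  B3 = {5, 7}  B4 = {2, 7}  B5 = {2, 6}  B6 = {3, 6}  B7 = {3, 4}  B8 = {4, 8}  B9 = {1, 8}
Tree: B1–B2, B2–B3, B3–B4, B4–B5, B5–B6, B6–B7, B7–B8, B8–B9
The largest bag has 2 vertices, giving width 1; this decomposition certifies tw(G) ≤ 1. Since G has at least one edge (e.g. 10–9), it is not an edgeless graph, so tw(G) ≥ 1. Combining the bounds, tw(G) = 1.

1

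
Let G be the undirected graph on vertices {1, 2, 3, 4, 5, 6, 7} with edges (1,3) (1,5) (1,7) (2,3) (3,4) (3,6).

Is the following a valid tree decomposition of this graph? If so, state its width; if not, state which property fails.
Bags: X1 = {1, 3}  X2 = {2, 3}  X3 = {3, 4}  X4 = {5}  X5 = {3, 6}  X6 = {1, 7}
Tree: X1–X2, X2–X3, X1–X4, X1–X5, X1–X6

No — edge (1,5) lies in no bag.

A tree decomposition must satisfy three properties: every vertex lies in some bag; for every edge, both endpoints lie together in some bag; and for every vertex, the bags containing it form a connected subtree. Here edge (1,5) lies in no bag, so the decomposition is invalid.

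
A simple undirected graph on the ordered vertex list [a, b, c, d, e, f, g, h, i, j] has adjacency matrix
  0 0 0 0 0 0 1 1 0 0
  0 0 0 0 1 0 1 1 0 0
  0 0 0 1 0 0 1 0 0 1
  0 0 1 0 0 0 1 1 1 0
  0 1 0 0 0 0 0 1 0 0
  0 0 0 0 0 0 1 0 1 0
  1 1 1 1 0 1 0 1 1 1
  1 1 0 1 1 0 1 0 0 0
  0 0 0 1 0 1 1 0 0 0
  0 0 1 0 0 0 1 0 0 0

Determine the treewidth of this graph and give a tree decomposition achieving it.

The largest bag has 3 vertices, giving width 2; this decomposition certifies tw(G) ≤ 2. Conversely, {d, g, h} is a clique of size 3, and the vertices of any clique must share a bag in every tree decomposition; so some bag has ≥ 3 vertices and tw(G) ≥ 2. Hence tw(G) = 2 exactly.

Treewidth 2.
One optimal decomposition is:
Bags: B1 = {b, g, h}  B2 = {d, g, h}  B3 = {d, g, i}  B4 = {b, e, h}  B5 = {f, g, i}  B6 = {c, d, g}  B7 = {c, g, j}  B8 = {a, g, h}
Tree: B1–B2, B2–B3, B1–B4, B3–B5, B2–B6, B6–B7, B2–B8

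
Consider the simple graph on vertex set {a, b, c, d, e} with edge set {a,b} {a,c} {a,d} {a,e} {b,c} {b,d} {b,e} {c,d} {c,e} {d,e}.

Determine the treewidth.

A width-4 tree decomposition is:
Bags: B1 = {a, b, c, d, e}
Tree: (single bag)
With just one bag of size 5, the width is 5 − 1 = 4, so tw(G) ≤ 4. For the lower bound, the 5 vertices {a, b, c, d, e} are pairwise adjacent, and any tree decomposition puts a clique entirely inside one bag — forcing width ≥ 4. The upper and lower bounds meet at 4, so that is the treewidth.

4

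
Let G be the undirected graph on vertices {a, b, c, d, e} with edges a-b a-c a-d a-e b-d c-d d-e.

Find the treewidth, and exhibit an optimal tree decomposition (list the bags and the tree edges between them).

Every bag has size at most 3, so the width is 3 − 1 = 2 and tw(G) ≤ 2. On the other hand G contains the 3-clique {a, d, e}. A clique must lie in a single bag of any decomposition, so no decomposition can have width below 2. Hence tw(G) = 2 exactly.

Treewidth 2.
One optimal decomposition is:
Bags: B1 = {a, d, e}  B2 = {a, c, d}  B3 = {a, b, d}
Tree: B1–B2, B1–B3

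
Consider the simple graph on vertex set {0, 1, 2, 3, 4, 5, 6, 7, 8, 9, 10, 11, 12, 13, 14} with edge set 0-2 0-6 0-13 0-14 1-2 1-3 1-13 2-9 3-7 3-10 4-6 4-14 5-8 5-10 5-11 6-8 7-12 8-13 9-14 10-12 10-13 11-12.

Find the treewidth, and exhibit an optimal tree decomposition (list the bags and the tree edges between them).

Treewidth 3.
Bags: B1 = {3, 7, 11, 12}  B2 = {3, 10, 11, 12}  B3 = {3, 5, 10, 11}  B4 = {1, 3, 5, 10}  B5 = {1, 5, 10, 13}  B6 = {1, 5, 8, 13}  B7 = {1, 2, 8, 13}  B8 = {0, 2, 8, 13}  B9 = {0, 2, 6, 8}  B10 = {0, 2, 6, 9}  B11 = {0, 6, 9, 14}  B12 = {4, 6, 9, 14}
Tree: B1–B2, B2–B3, B3–B4, B4–B5, B5–B6, B6–B7, B7–B8, B8–B9, B9–B10, B10–B11, B11–B12

Every bag has size at most 4, so the width is 4 − 1 = 3 and tw(G) ≤ 3. For the lower bound: the 4 vertex sets {7,11,12}, {3}, {10}, {1,5,8,13} are disjoint, each induces a connected subgraph, and every pair is joined by at least one edge of G. Contracting each set to a single vertex therefore yields K_{4} as a minor, and since treewidth is minor-monotone, tw(G) ≥ tw(K_{4}) = 3. Combining the bounds, tw(G) = 3.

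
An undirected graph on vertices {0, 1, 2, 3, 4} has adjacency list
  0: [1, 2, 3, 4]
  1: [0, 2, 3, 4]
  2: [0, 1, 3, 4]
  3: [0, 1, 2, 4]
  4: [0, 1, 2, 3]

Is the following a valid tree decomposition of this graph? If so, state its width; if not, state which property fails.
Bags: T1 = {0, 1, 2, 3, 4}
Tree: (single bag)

Vertex coverage: the bags together contain {0, 1, 2, 3, 4}, the full vertex set. Edge coverage: each edge of G has both endpoints in at least one bag. Running intersection: for every vertex, the bags containing it form a connected subtree. All three properties hold, so this is a valid tree decomposition of width max|bag| − 1 = 4, and hence tw(G) ≤ 4.

Yes; width 4.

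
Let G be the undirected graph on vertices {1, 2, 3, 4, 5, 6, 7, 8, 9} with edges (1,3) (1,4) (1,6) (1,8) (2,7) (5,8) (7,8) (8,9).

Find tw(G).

1

A width-1 tree decomposition is:
Bags: B1 = {1, 8}  B2 = {7, 8}  B3 = {1, 6}  B4 = {2, 7}  B5 = {1, 4}  B6 = {1, 3}  B7 = {5, 8}  B8 = {8, 9}
Tree: B1–B2, B1–B3, B2–B4, B3–B5, B5–B6, B2–B7, B1–B8
Each bag holds 2 vertices, so the decomposition has width 1, which upper-bounds the treewidth. G has an edge, so its treewidth is at least 1. The upper and lower bounds meet at 1, so that is the treewidth.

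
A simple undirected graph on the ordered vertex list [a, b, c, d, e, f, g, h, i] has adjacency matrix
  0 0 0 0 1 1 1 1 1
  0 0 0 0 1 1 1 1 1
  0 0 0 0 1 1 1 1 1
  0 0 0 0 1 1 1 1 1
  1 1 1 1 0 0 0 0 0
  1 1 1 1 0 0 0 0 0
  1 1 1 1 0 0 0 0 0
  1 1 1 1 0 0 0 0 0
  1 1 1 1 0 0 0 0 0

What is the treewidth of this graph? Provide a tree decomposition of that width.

Treewidth 4.
One optimal decomposition is:
Bags: B1 = {a, b, c, d, i}  B2 = {a, b, c, d, f}  B3 = {a, b, c, d, h}  B4 = {a, b, c, d, e}  B5 = {a, b, c, d, g}
Tree: B1–B2, B2–B3, B3–B4, B4–B5

Each bag holds 5 vertices, so the decomposition has width 4, which upper-bounds the treewidth. For the lower bound: the 5 vertex sets {b,i}, {a,f}, {c,h}, {d}, {e} are disjoint, each induces a connected subgraph, and every pair is joined by at least one edge of G. Contracting each set to a single vertex therefore yields K_{5} as a minor, and since treewidth is minor-monotone, tw(G) ≥ tw(K_{5}) = 4. The upper and lower bounds meet at 4, so that is the treewidth.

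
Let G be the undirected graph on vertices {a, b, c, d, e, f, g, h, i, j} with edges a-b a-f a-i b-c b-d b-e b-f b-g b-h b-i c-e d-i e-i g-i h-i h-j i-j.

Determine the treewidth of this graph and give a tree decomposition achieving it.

Each bag holds 3 vertices, so the decomposition has width 2, which upper-bounds the treewidth. For the lower bound, the 3 vertices {h, i, j} are pairwise adjacent, and any tree decomposition puts a clique entirely inside one bag — forcing width ≥ 2. The upper and lower bounds meet at 2, so that is the treewidth.

Treewidth 2.
One such decomposition:
Bags: B1 = {b, e, i}  B2 = {a, b, i}  B3 = {b, c, e}  B4 = {b, d, i}  B5 = {b, g, i}  B6 = {b, h, i}  B7 = {h, i, j}  B8 = {a, b, f}
Tree: B1–B2, B1–B3, B1–B4, B4–B5, B1–B6, B6–B7, B2–B8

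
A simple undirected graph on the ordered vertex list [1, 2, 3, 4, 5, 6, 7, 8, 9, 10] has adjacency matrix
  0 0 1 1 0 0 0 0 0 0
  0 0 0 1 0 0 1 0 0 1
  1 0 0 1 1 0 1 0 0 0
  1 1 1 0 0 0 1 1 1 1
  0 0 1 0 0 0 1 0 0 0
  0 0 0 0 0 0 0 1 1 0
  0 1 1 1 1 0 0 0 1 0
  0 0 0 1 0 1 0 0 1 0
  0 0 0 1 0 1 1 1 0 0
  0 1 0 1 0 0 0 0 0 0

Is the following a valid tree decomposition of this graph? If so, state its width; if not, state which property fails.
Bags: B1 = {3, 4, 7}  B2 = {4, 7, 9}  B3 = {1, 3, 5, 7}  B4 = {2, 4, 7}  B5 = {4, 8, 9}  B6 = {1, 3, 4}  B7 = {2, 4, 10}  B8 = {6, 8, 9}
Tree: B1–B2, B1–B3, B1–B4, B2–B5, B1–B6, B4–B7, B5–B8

A tree decomposition must satisfy three properties: every vertex lies in some bag; for every edge, both endpoints lie together in some bag; and for every vertex, the bags containing it form a connected subtree. Here bags containing vertex 1 are not connected in the tree, so the decomposition is invalid.

No — bags containing vertex 1 are not connected in the tree.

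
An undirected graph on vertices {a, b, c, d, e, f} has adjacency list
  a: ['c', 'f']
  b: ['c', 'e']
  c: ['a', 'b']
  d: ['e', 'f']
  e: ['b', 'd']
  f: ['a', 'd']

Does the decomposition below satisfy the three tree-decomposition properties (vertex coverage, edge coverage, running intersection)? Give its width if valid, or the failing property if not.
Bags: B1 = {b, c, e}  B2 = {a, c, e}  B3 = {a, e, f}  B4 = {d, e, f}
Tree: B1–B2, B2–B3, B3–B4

Yes; width 2.

Vertex coverage: the bags together contain {a, b, c, d, e, f}, the full vertex set. Edge coverage: each edge of G has both endpoints in at least one bag. Running intersection: for every vertex, the bags containing it form a connected subtree. All three properties hold, so this is a valid tree decomposition of width max|bag| − 1 = 2, and hence tw(G) ≤ 2.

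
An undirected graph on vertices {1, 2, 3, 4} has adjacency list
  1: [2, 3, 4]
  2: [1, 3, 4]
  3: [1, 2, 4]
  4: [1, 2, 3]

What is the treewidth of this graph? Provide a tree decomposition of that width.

A single bag containing all 4 vertices is trivially a valid decomposition of width 3. For the lower bound, the 4 vertices {1, 2, 3, 4} are pairwise adjacent, and any tree decomposition puts a clique entirely inside one bag — forcing width ≥ 3. Hence tw(G) = 3 exactly.

Treewidth 3.
One such decomposition:
Bags: B1 = {1, 2, 3, 4}
Tree: (single bag)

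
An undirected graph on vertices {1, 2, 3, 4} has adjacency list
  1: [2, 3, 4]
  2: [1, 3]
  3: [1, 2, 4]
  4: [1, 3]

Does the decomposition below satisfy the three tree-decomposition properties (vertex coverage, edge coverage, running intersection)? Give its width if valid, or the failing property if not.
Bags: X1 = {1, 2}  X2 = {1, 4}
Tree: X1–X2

A tree decomposition must satisfy three properties: every vertex lies in some bag; for every edge, both endpoints lie together in some bag; and for every vertex, the bags containing it form a connected subtree. Here vertex 3 appears in no bag, so the decomposition is invalid.

No — vertex 3 appears in no bag.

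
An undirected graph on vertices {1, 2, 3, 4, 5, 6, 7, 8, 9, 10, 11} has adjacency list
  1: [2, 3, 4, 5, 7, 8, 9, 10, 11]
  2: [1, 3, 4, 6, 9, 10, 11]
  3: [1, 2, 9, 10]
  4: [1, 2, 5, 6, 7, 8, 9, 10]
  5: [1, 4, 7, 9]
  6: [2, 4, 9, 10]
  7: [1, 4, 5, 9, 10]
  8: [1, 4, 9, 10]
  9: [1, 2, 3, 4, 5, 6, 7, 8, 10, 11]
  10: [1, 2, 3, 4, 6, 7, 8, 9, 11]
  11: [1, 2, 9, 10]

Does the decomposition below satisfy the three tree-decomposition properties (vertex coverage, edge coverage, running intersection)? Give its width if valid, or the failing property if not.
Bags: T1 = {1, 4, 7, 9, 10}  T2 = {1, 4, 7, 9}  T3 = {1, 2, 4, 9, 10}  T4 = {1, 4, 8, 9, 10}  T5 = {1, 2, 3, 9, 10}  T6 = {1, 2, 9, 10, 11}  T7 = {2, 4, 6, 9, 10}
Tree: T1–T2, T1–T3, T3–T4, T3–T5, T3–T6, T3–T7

No — vertex 5 appears in no bag.

A tree decomposition must satisfy three properties: every vertex lies in some bag; for every edge, both endpoints lie together in some bag; and for every vertex, the bags containing it form a connected subtree. Here vertex 5 appears in no bag, so the decomposition is invalid.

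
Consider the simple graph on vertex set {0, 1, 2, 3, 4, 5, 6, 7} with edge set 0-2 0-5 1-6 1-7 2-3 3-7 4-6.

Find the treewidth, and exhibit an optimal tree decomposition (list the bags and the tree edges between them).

The largest bag has 2 vertices, giving width 1; this decomposition certifies tw(G) ≤ 1. Since G has at least one edge (e.g. 4–6), it is not an edgeless graph, so tw(G) ≥ 1. Hence tw(G) = 1 exactly.

Treewidth 1.
Bags: B1 = {4, 6}  B2 = {1, 6}  B3 = {1, 7}  B4 = {3, 7}  B5 = {2, 3}  B6 = {0, 2}  B7 = {0, 5}
Tree: B1–B2, B2–B3, B3–B4, B4–B5, B5–B6, B6–B7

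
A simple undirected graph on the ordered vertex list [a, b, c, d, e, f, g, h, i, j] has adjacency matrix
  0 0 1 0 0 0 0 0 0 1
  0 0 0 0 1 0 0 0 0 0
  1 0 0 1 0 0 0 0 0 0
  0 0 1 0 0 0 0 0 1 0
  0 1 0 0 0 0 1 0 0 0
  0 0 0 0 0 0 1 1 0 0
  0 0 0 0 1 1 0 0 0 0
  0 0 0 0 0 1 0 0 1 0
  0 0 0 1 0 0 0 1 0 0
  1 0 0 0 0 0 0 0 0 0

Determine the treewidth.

A width-1 tree decomposition is:
Bags: B1 = {b, e}  B2 = {e, g}  B3 = {f, g}  B4 = {f, h}  B5 = {h, i}  B6 = {d, i}  B7 = {c, d}  B8 = {a, c}  B9 = {a, j}
Tree: B1–B2, B2–B3, B3–B4, B4–B5, B5–B6, B6–B7, B7–B8, B8–B9
Each bag holds 2 vertices, so the decomposition has width 1, which upper-bounds the treewidth. G has an edge, so its treewidth is at least 1. The upper and lower bounds meet at 1, so that is the treewidth.

1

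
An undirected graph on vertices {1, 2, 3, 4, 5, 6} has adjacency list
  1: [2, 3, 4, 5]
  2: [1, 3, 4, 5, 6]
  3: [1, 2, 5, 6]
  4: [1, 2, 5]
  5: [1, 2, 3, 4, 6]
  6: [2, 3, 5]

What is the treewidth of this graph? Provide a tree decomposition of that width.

Treewidth 3.
Bags: B1 = {1, 2, 3, 5}  B2 = {2, 3, 5, 6}  B3 = {1, 2, 4, 5}
Tree: B1–B2, B1–B3

The largest bag has 4 vertices, giving width 3; this decomposition certifies tw(G) ≤ 3. On the other hand G contains the 4-clique {1, 2, 3, 5}. A clique must lie in a single bag of any decomposition, so no decomposition can have width below 3. Therefore the treewidth is 3.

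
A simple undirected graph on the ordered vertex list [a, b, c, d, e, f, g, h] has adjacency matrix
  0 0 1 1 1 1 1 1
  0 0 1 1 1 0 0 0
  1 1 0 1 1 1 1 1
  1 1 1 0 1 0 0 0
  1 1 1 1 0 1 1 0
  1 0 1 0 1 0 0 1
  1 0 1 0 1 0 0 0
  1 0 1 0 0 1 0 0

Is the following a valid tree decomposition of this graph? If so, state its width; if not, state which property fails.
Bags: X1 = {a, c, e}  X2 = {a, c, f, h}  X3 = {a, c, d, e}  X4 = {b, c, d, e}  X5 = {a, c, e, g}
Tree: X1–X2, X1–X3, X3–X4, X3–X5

No — edge (f,e) lies in no bag.

A tree decomposition must satisfy three properties: every vertex lies in some bag; for every edge, both endpoints lie together in some bag; and for every vertex, the bags containing it form a connected subtree. Here edge (f,e) lies in no bag, so the decomposition is invalid.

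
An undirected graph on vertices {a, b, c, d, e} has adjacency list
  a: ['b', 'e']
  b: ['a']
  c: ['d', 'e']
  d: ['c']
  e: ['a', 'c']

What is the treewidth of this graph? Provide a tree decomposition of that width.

Treewidth 1.
Bags: B1 = {a, b}  B2 = {a, e}  B3 = {c, e}  B4 = {c, d}
Tree: B1–B2, B2–B3, B3–B4

The largest bag has 2 vertices, giving width 1; this decomposition certifies tw(G) ≤ 1. G has an edge, so its treewidth is at least 1. The upper and lower bounds meet at 1, so that is the treewidth.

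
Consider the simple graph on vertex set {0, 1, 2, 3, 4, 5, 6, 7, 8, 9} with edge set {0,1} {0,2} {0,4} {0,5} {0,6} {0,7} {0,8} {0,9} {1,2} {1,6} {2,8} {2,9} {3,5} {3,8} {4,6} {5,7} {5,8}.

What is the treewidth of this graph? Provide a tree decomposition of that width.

Treewidth 2.
One optimal decomposition is:
Bags: B1 = {0, 2, 8}  B2 = {0, 1, 2}  B3 = {0, 5, 8}  B4 = {0, 2, 9}  B5 = {0, 1, 6}  B6 = {0, 4, 6}  B7 = {0, 5, 7}  B8 = {3, 5, 8}
Tree: B1–B2, B1–B3, B1–B4, B2–B5, B5–B6, B3–B7, B3–B8

The largest bag has 3 vertices, giving width 2; this decomposition certifies tw(G) ≤ 2. On the other hand G contains the 3-clique {0, 2, 8}. A clique must lie in a single bag of any decomposition, so no decomposition can have width below 2. Combining the bounds, tw(G) = 2.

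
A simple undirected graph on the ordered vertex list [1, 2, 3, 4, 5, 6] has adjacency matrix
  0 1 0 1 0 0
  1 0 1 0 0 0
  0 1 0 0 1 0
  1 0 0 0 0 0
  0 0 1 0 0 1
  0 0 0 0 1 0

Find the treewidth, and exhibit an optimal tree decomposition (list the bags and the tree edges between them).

Each bag holds 2 vertices, so the decomposition has width 1, which upper-bounds the treewidth. G has an edge, so its treewidth is at least 1. Combining the bounds, tw(G) = 1.

Treewidth 1.
One optimal decomposition is:
Bags: B1 = {5, 6}  B2 = {3, 5}  B3 = {2, 3}  B4 = {1, 2}  B5 = {1, 4}
Tree: B1–B2, B2–B3, B3–B4, B4–B5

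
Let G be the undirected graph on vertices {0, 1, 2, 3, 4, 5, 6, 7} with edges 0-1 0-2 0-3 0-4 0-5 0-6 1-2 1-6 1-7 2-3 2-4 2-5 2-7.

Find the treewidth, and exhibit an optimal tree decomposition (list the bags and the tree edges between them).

Every bag has size at most 3, so the width is 3 − 1 = 2 and tw(G) ≤ 2. Conversely, {0, 1, 2} is a clique of size 3, and the vertices of any clique must share a bag in every tree decomposition; so some bag has ≥ 3 vertices and tw(G) ≥ 2. Combining the bounds, tw(G) = 2.

Treewidth 2.
One such decomposition:
Bags: B1 = {0, 2, 5}  B2 = {0, 2, 4}  B3 = {0, 2, 3}  B4 = {0, 1, 2}  B5 = {0, 1, 6}  B6 = {1, 2, 7}
Tree: B1–B2, B2–B3, B3–B4, B4–B5, B4–B6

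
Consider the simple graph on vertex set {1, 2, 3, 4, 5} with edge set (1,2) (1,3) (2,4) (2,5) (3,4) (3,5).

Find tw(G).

2

A width-2 tree decomposition is:
Bags: B1 = {2, 3, 4}  B2 = {1, 2, 3}  B3 = {2, 3, 5}
Tree: B1–B2, B2–B3
Every bag has size at most 3, so the width is 3 − 1 = 2 and tw(G) ≤ 2. For the lower bound, G contains the cycle 4–3–1–2–4, so G is not a forest; only forests have treewidth ≤ 1, hence tw(G) ≥ 2. Combining the bounds, tw(G) = 2.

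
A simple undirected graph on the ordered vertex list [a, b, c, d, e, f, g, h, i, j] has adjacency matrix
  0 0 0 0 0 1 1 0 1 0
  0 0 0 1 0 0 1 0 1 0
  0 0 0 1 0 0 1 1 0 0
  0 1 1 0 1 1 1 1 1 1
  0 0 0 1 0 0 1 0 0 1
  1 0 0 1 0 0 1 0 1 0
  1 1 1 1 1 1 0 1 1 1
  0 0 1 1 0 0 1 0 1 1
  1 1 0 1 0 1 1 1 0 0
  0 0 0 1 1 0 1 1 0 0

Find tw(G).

A width-3 tree decomposition is:
Bags: B1 = {d, g, h, i}  B2 = {d, f, g, i}  B3 = {d, g, h, j}  B4 = {d, e, g, j}  B5 = {b, d, g, i}  B6 = {c, d, g, h}  B7 = {a, f, g, i}
Tree: B1–B2, B1–B3, B3–B4, B2–B5, B1–B6, B2–B7
The largest bag has 4 vertices, giving width 3; this decomposition certifies tw(G) ≤ 3. On the other hand G contains the 4-clique {d, e, g, j}. A clique must lie in a single bag of any decomposition, so no decomposition can have width below 3. Therefore the treewidth is 3.

3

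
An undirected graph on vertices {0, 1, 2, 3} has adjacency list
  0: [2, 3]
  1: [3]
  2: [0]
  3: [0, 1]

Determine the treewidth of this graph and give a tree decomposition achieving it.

Treewidth 1.
One optimal decomposition is:
Bags: B1 = {0, 2}  B2 = {0, 3}  B3 = {1, 3}
Tree: B1–B2, B2–B3

Each bag holds 2 vertices, so the decomposition has width 1, which upper-bounds the treewidth. Since G has at least one edge (e.g. 2–0), it is not an edgeless graph, so tw(G) ≥ 1. The upper and lower bounds meet at 1, so that is the treewidth.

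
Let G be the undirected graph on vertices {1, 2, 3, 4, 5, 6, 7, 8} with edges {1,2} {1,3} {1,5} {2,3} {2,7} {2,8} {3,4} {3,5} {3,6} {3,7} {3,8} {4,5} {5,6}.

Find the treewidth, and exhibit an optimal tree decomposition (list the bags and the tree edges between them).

Every bag has size at most 3, so the width is 3 − 1 = 2 and tw(G) ≤ 2. On the other hand G contains the 3-clique {2, 3, 8}. A clique must lie in a single bag of any decomposition, so no decomposition can have width below 2. The upper and lower bounds meet at 2, so that is the treewidth.

Treewidth 2.
One such decomposition:
Bags: B1 = {1, 2, 3}  B2 = {1, 3, 5}  B3 = {2, 3, 7}  B4 = {3, 5, 6}  B5 = {3, 4, 5}  B6 = {2, 3, 8}
Tree: B1–B2, B1–B3, B2–B4, B2–B5, B3–B6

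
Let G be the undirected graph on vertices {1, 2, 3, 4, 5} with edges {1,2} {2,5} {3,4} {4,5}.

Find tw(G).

1

A width-1 tree decomposition is:
Bags: B1 = {1, 2}  B2 = {2, 5}  B3 = {4, 5}  B4 = {3, 4}
Tree: B1–B2, B2–B3, B3–B4
Each bag holds 2 vertices, so the decomposition has width 1, which upper-bounds the treewidth. Since G has at least one edge (e.g. 2–1), it is not an edgeless graph, so tw(G) ≥ 1. Combining the bounds, tw(G) = 1.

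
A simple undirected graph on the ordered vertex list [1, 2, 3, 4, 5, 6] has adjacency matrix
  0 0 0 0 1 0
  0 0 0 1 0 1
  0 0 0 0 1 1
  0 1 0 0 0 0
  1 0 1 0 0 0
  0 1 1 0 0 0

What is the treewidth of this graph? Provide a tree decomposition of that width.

The largest bag has 2 vertices, giving width 1; this decomposition certifies tw(G) ≤ 1. G has an edge, so its treewidth is at least 1. Hence tw(G) = 1 exactly.

Treewidth 1.
One such decomposition:
Bags: B1 = {1, 5}  B2 = {3, 5}  B3 = {3, 6}  B4 = {2, 6}  B5 = {2, 4}
Tree: B1–B2, B2–B3, B3–B4, B4–B5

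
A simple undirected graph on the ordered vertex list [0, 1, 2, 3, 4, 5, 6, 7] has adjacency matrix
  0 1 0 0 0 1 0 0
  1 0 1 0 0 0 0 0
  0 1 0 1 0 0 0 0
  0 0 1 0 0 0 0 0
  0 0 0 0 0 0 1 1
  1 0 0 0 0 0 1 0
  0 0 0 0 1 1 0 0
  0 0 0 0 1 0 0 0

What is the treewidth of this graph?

1

A width-1 tree decomposition is:
Bags: B1 = {4, 7}  B2 = {4, 6}  B3 = {5, 6}  B4 = {0, 5}  B5 = {0, 1}  B6 = {1, 2}  B7 = {2, 3}
Tree: B1–B2, B2–B3, B3–B4, B4–B5, B5–B6, B6–B7
Every bag has size at most 2, so the width is 2 − 1 = 1 and tw(G) ≤ 1. Since G has at least one edge (e.g. 7–4), it is not an edgeless graph, so tw(G) ≥ 1. Combining the bounds, tw(G) = 1.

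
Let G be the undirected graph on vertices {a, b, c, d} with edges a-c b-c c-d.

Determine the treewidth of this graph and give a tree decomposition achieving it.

Treewidth 1.
One optimal decomposition is:
Bags: B1 = {a, c}  B2 = {c, d}  B3 = {b, c}
Tree: B1–B2, B1–B3

The largest bag has 2 vertices, giving width 1; this decomposition certifies tw(G) ≤ 1. G has an edge, so its treewidth is at least 1. Hence tw(G) = 1 exactly.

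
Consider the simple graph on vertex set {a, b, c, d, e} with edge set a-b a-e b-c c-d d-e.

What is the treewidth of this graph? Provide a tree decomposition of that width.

Treewidth 2.
One such decomposition:
Bags: B1 = {a, b, e}  B2 = {b, d, e}  B3 = {b, c, d}
Tree: B1–B2, B2–B3

The largest bag has 3 vertices, giving width 2; this decomposition certifies tw(G) ≤ 2. The edges b–a–e–d–c–b form a cycle, so G is not a tree and its treewidth is at least 2. Therefore the treewidth is 2.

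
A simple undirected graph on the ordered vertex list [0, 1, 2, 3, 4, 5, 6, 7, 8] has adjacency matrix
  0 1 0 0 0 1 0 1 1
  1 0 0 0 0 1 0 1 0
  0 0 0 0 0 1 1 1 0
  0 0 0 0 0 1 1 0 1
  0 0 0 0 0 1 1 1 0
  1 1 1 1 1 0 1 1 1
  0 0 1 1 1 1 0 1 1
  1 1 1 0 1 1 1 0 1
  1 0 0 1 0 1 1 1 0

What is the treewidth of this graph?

3

A width-3 tree decomposition is:
Bags: B1 = {0, 5, 7, 8}  B2 = {5, 6, 7, 8}  B3 = {2, 5, 6, 7}  B4 = {3, 5, 6, 8}  B5 = {0, 1, 5, 7}  B6 = {4, 5, 6, 7}
Tree: B1–B2, B2–B3, B2–B4, B1–B5, B2–B6
The largest bag has 4 vertices, giving width 3; this decomposition certifies tw(G) ≤ 3. Conversely, {3, 5, 6, 8} is a clique of size 4, and the vertices of any clique must share a bag in every tree decomposition; so some bag has ≥ 4 vertices and tw(G) ≥ 3. Therefore the treewidth is 3.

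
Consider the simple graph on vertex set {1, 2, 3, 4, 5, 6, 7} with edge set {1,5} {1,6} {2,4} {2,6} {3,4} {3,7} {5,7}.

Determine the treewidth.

A width-2 tree decomposition is:
Bags: B1 = {3, 4, 7}  B2 = {4, 5, 7}  B3 = {1, 4, 5}  B4 = {1, 4, 6}  B5 = {2, 4, 6}
Tree: B1–B2, B2–B3, B3–B4, B4–B5
Every bag has size at most 3, so the width is 3 − 1 = 2 and tw(G) ≤ 2. The edges 4–3–7–5–1–6–2–4 form a cycle, so G is not a tree and its treewidth is at least 2. Hence tw(G) = 2 exactly.

2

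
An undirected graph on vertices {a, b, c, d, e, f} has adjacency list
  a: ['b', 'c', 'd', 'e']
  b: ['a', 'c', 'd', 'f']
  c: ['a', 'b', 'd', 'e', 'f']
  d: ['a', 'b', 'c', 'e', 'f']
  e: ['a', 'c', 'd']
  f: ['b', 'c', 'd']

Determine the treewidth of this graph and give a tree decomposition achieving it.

Treewidth 3.
Bags: B1 = {a, b, c, d}  B2 = {b, c, d, f}  B3 = {a, c, d, e}
Tree: B1–B2, B1–B3

Every bag has size at most 4, so the width is 4 − 1 = 3 and tw(G) ≤ 3. On the other hand G contains the 4-clique {b, c, d, f}. A clique must lie in a single bag of any decomposition, so no decomposition can have width below 3. Therefore the treewidth is 3.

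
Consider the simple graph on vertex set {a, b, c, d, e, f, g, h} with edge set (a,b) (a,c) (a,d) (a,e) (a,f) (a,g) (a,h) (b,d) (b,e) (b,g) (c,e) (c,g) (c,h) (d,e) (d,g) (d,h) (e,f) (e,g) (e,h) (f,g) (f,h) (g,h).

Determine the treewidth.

A width-4 tree decomposition is:
Bags: B1 = {a, b, d, e, g}  B2 = {a, d, e, g, h}  B3 = {a, e, f, g, h}  B4 = {a, c, e, g, h}
Tree: B1–B2, B2–B3, B3–B4
Each bag holds 5 vertices, so the decomposition has width 4, which upper-bounds the treewidth. On the other hand G contains the 5-clique {a, d, e, g, h}. A clique must lie in a single bag of any decomposition, so no decomposition can have width below 4. Combining the bounds, tw(G) = 4.

4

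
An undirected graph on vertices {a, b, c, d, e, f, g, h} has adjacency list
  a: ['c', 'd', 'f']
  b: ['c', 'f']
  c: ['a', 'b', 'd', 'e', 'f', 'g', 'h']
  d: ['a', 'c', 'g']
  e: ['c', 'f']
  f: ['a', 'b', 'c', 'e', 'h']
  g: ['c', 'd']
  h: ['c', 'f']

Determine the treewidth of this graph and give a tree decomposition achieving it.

Treewidth 2.
One optimal decomposition is:
Bags: B1 = {a, c, f}  B2 = {c, e, f}  B3 = {a, c, d}  B4 = {c, d, g}  B5 = {c, f, h}  B6 = {b, c, f}
Tree: B1–B2, B1–B3, B3–B4, B2–B5, B1–B6

Every bag has size at most 3, so the width is 3 − 1 = 2 and tw(G) ≤ 2. For the lower bound, the 3 vertices {c, d, g} are pairwise adjacent, and any tree decomposition puts a clique entirely inside one bag — forcing width ≥ 2. Combining the bounds, tw(G) = 2.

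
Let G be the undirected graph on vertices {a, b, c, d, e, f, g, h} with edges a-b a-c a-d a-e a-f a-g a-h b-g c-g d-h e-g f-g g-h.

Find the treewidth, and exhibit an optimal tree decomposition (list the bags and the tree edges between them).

Every bag has size at most 3, so the width is 3 − 1 = 2 and tw(G) ≤ 2. Conversely, {a, d, h} is a clique of size 3, and the vertices of any clique must share a bag in every tree decomposition; so some bag has ≥ 3 vertices and tw(G) ≥ 2. Therefore the treewidth is 2.

Treewidth 2.
Bags: B1 = {a, g, h}  B2 = {a, e, g}  B3 = {a, c, g}  B4 = {a, f, g}  B5 = {a, b, g}  B6 = {a, d, h}
Tree: B1–B2, B2–B3, B2–B4, B4–B5, B1–B6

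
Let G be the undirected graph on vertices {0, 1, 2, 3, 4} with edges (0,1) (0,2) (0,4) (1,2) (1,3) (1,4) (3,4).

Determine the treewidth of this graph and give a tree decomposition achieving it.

Each bag holds 3 vertices, so the decomposition has width 2, which upper-bounds the treewidth. On the other hand G contains the 3-clique {0, 1, 2}. A clique must lie in a single bag of any decomposition, so no decomposition can have width below 2. Combining the bounds, tw(G) = 2.

Treewidth 2.
One optimal decomposition is:
Bags: B1 = {0, 1, 4}  B2 = {1, 3, 4}  B3 = {0, 1, 2}
Tree: B1–B2, B1–B3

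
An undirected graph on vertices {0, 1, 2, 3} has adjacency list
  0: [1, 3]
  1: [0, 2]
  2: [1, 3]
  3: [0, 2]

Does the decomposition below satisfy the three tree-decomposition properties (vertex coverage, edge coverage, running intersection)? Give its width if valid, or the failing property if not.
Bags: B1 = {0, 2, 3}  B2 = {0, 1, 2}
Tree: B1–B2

Every vertex of G appears in some bag (union = {0, 1, 2, 3}); every edge is covered by a bag; and for each vertex v the set of bags containing v is connected in the bag tree. The decomposition is therefore valid. The largest bag has 3 vertices, so the width is 2.

Yes; width 2.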